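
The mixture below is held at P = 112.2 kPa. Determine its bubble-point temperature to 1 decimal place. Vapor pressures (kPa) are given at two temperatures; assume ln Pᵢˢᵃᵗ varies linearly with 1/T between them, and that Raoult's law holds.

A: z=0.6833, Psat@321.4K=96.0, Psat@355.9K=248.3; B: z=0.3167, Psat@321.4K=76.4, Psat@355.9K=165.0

T = 329.3 K

Bubble-point temperature: ΣzᵢPᵢˢᵃᵗ(T) = P. Interpolate ln Pᵢˢᵃᵗ = aᵢ + bᵢ/T.
  T = 321.4 K: ΣzᵢPᵢˢᵃᵗ = 89.79 kPa
  T = 355.9 K: ΣzᵢPᵢˢᵃᵗ = 221.92 kPa
  T = 338.6 K: ΣzᵢPᵢˢᵃᵗ = 144.15 kPa
  T = 330.0 K: ΣzᵢPᵢˢᵃᵗ = 114.45 kPa
  T = 325.7 K: ΣzᵢPᵢˢᵃᵗ = 101.53 kPa
  T = 327.9 K: ΣzᵢPᵢˢᵃᵗ = 107.99 kPa
Interpolating between 327.9 K and 330.0 K gives T ≈ 329.3 K.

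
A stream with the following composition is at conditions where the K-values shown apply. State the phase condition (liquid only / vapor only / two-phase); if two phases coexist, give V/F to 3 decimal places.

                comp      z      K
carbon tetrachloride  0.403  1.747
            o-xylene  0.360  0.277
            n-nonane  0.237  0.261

liquid only

ΣzᵢKᵢ = 0.866; Σzᵢ/Kᵢ = 2.438.
Since ΣzᵢKᵢ < 1 the mixture is below its bubble point — single liquid phase.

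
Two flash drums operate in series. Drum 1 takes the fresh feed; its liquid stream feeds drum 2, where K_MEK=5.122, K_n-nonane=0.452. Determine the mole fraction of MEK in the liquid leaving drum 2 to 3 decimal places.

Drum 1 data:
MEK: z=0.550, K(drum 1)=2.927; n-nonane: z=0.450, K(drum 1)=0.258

Drum 1:
Rachford–Rice: g(ψ₁) = Σ zᵢ(Kᵢ−1)/(1+ψ₁(Kᵢ−1)) = 0.
g(0) = ΣzᵢKᵢ − 1 = 0.726 and g(1) = 1 − Σzᵢ/Kᵢ = -0.932, so a root lies in (0, 1).
Iterate (Newton) starting at ψ₁ = 0.5:
  ψ₁ = 0.500: g = 0.0089, g' = -1.156 → ψ₁ = 0.508
Converged at ψ₁ = 0.508.
Drum-1 compositions:
  MEK: x = 0.278, y = 0.814
  n-nonane: x = 0.722, y = 0.186
Drum-2 feed = drum-1 liquid: z₂ = (0.2780, 0.7220).
Drum 2:
Let ψ₂ = V/F and solve Σ zᵢ(Kᵢ−1)/(1+ψ₂(Kᵢ−1)) = 0.
Feasibility: ΣzᵢKᵢ = 1.750, Σzᵢ/Kᵢ = 1.652 — both > 1, two phases present.
Newton iteration, ψ₂⁰ = 0.6:
  ψ₂ = 0.600: g = -0.2595, g' = -0.873 → ψ₂ = 0.303
  ψ₂ = 0.303: g = 0.0355, g' = -1.247 → ψ₂ = 0.331
  ψ₂ = 0.331: g = 0.0012, g' = -1.168 → ψ₂ = 0.332
Converged at ψ₂ = 0.332.
  MEK: x = 0.117, y = 0.601
  n-nonane: x = 0.883, y = 0.399

x_MEK (drum 2) = 0.117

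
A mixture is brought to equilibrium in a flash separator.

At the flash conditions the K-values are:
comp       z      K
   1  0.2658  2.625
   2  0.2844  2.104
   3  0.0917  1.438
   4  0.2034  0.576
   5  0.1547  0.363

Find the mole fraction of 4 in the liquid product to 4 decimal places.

Material balance + equilibrium reduce to Σ zᵢ(Kᵢ−1)/(1+β(Kᵢ−1)) = 0.
Check two-phase: ΣzᵢKᵢ = 1.6013 > 1 and Σzᵢ/Kᵢ = 1.0795 > 1, so g(0) = 0.6013 > 0 and g(1) = -0.0795 < 0.
Iterate (Newton) starting at β = 0.48:
  β = 0.4800: g = 0.23084, g' = -0.5695 → β = 0.8853
  β = 0.8853: g = 0.00077, g' = -0.6397 → β = 0.8865
Converged at β = 0.8865.
Compositions from xᵢ = zᵢ/(1+β(Kᵢ−1)), yᵢ = Kᵢxᵢ:
  1: x = 0.1089, y = 0.2859
  2: x = 0.1437, y = 0.3024
  3: x = 0.0661, y = 0.0950
  4: x = 0.3259, y = 0.1877
  5: x = 0.3554, y = 0.1290

x_4 = 0.3259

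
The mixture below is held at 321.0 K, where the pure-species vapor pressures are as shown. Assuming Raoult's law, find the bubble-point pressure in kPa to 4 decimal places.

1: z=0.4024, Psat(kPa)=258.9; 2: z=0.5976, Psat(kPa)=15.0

At the bubble point ψ → 0, so ΣzᵢKᵢ = 1 with Kᵢ = Pᵢˢᵃᵗ/P ⇒ P = ΣzᵢPᵢˢᵃᵗ.
P = 0.4024·258.9 + 0.5976·15.0 = 113.1454 kPa

Pbub = 113.1454 kPa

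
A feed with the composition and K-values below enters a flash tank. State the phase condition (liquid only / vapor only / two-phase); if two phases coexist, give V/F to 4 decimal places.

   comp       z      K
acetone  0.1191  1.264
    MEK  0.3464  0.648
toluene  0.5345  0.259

liquid only

ΣzᵢKᵢ = 0.5134; Σzᵢ/Kᵢ = 2.6925.
Since ΣzᵢKᵢ < 1 the mixture is below its bubble point — single liquid phase.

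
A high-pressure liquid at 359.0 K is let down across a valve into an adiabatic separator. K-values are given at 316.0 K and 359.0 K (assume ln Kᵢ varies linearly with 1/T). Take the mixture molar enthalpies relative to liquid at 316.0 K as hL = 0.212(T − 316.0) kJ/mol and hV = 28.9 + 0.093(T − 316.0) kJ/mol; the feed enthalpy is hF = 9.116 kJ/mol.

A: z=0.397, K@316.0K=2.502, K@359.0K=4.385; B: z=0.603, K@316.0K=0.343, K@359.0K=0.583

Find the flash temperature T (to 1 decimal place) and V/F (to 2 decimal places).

T = 321.7 K, V/F = 0.28

Adiabatic flash: solve Rachford–Rice at each trial T, then check hF = ψ·hV(T) + (1−ψ)·hL(T).
  T = 316.0 K: K = (2.502, 0.343), RR gives ψ = 0.203, H_out = 5.861 kJ/mol
  T = 359.0 K: K = (4.385, 0.583), RR gives ψ = 0.774, H_out = 27.522 kJ/mol
  T = 337.5 K: K = (3.372, 0.455), RR gives ψ = 0.474, H_out = 17.043 kJ/mol
  T = 326.8 K: K = (2.921, 0.397), RR gives ψ = 0.345, H_out = 11.804 kJ/mol
  T = 321.4 K: K = (2.707, 0.369), RR gives ψ = 0.276, H_out = 8.955 kJ/mol
  T = 324.1 K: K = (2.813, 0.383), RR gives ψ = 0.311, H_out = 10.404 kJ/mol
  T = 322.8 K: K = (2.761, 0.377), RR gives ψ = 0.294, H_out = 9.713 kJ/mol
Linear interpolation between T = 321.4 (H_out = 8.955) and T = 322.8 (H_out = 9.713) on hF = 9.116 gives T ≈ 321.7 K, at which ψ = 0.28.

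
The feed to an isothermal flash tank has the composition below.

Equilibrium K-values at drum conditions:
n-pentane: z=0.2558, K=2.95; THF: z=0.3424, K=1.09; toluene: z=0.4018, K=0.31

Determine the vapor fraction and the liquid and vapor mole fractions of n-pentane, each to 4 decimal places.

Newton iteration, ψ⁰ = 0.59:
  ψ = 0.5900: g = -0.20639, g' = -0.7570 → ψ = 0.3174
  ψ = 0.3174: g = -0.01689, g' = -0.6874 → ψ = 0.2928
  ψ = 0.2928: g = 0.00011, g' = -0.6972 → ψ = 0.2930
Converged at ψ = 0.2930.
Compositions from xᵢ = zᵢ/(1+ψ(Kᵢ−1)), yᵢ = Kᵢxᵢ:
  n-pentane: x = 0.1628, y = 0.4803
  THF: x = 0.3336, y = 0.3636
  toluene: x = 0.5036, y = 0.1561

ψ = 0.2930, x_n-pentane = 0.1628, y_n-pentane = 0.4803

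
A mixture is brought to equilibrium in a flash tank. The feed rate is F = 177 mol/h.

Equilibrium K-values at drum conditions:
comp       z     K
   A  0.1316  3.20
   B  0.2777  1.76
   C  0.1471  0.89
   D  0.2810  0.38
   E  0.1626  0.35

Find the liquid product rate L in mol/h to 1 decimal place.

L = 128.5 mol/h

Material balance + equilibrium reduce to Σ zᵢ(Kᵢ−1)/(1+V/F(Kᵢ−1)) = 0.
g(0) = ΣzᵢKᵢ − 1 = 0.2045 and g(1) = 1 − Σzᵢ/Kᵢ = -0.5682, so a root lies in (0, 1).
Newton iteration, V/F⁰ = 0.5:
  V/F = 0.5000: g = -0.13539, g' = -0.6083 → V/F = 0.2774
  V/F = 0.2774: g = -0.00196, g' = -0.6167 → V/F = 0.2743
Converged at V/F = 0.2743.
Then V = V/F·F = 0.2743·177 = 48.5 mol/h and L = F − V = 128.5 mol/h.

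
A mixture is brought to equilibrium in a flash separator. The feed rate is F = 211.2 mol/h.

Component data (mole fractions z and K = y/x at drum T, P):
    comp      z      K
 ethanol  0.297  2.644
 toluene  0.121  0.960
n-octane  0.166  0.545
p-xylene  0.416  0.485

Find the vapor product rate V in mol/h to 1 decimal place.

V = 56.4 mol/h

Rachford–Rice: g(β) = Σ zᵢ(Kᵢ−1)/(1+β(Kᵢ−1)) = 0.
Feasibility: ΣzᵢKᵢ = 1.194, Σzᵢ/Kᵢ = 1.401 — both > 1, two phases present.
Iterate (Newton) starting at β = 0.5:
  β = 0.500: g = -0.1233, g' = -0.500 → β = 0.253
  β = 0.253: g = 0.0081, g' = -0.590 → β = 0.267
Converged at β = 0.267.
Then V = β·F = 0.2671·211.2 = 56.4 mol/h and L = F − V = 154.8 mol/h.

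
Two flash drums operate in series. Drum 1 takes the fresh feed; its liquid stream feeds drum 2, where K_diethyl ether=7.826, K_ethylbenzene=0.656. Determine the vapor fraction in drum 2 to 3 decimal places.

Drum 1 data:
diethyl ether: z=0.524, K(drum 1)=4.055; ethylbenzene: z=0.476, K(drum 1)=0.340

Drum 1:
Newton–Raphson from ψ₁ = 0.5:
  ψ₁ = 0.500: g = 0.1645, g' = -1.227 → ψ₁ = 0.634
  ψ₁ = 0.634: g = 0.0049, g' = -1.180 → ψ₁ = 0.638
Converged at ψ₁ = 0.638.
Drum-1 compositions:
  diethyl ether: x = 0.178, y = 0.720
  ethylbenzene: x = 0.822, y = 0.280
Drum-2 feed = drum-1 liquid: z₂ = (0.1777, 0.8223).
Drum 2:
Material balance + equilibrium reduce to Σ zᵢ(Kᵢ−1)/(1+ψ₂(Kᵢ−1)) = 0.
g(0) = ΣzᵢKᵢ − 1 = 0.930 and g(1) = 1 − Σzᵢ/Kᵢ = -0.276, so a root lies in (0, 1).
Newton iteration, ψ₂⁰ = 0.62:
  ψ₂ = 0.620: g = -0.1278, g' = -0.460 → ψ₂ = 0.342
  ψ₂ = 0.342: g = 0.0431, g' = -0.870 → ψ₂ = 0.392
  ψ₂ = 0.392: g = 0.0033, g' = -0.744 → ψ₂ = 0.396
Converged at ψ₂ = 0.396.
  diethyl ether: x = 0.048, y = 0.375
  ethylbenzene: x = 0.952, y = 0.625

V/F (drum 2) = 0.396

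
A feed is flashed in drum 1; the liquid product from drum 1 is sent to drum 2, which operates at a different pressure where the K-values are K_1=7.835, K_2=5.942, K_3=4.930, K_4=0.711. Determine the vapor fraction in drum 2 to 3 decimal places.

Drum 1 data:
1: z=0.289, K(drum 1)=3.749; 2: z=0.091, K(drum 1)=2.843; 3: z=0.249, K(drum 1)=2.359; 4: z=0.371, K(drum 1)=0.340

V/F (drum 2) = 0.725

Drum 1:
Newton–Raphson from ψ₁ = 0.43:
  ψ₁ = 0.430: g = 0.3293, g' = -1.053 → ψ₁ = 0.743
  ψ₁ = 0.743: g = 0.0201, g' = -1.027 → ψ₁ = 0.762
Converged at ψ₁ = 0.762.
Drum-1 compositions:
  1: x = 0.093, y = 0.350
  2: x = 0.038, y = 0.108
  3: x = 0.122, y = 0.289
  4: x = 0.746, y = 0.254
Drum-2 feed = drum-1 liquid: z₂ = (0.0934, 0.0378, 0.1223, 0.7465).
Drum 2:
Newton iteration, ψ₂⁰ = 0.33:
  ψ₂ = 0.330: g = 0.2379, g' = -0.979 → ψ₂ = 0.573
  ψ₂ = 0.573: g = 0.0679, g' = -0.512 → ψ₂ = 0.706
  ψ₂ = 0.706: g = 0.0077, g' = -0.406 → ψ₂ = 0.725
Converged at ψ₂ = 0.725.
  1: x = 0.016, y = 0.123
  2: x = 0.008, y = 0.049
  3: x = 0.032, y = 0.157
  4: x = 0.944, y = 0.671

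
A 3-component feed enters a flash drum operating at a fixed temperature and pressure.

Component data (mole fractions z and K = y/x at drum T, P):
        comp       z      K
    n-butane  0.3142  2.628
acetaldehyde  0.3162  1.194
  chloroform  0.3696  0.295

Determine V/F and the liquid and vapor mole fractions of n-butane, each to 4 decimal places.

Material balance + equilibrium reduce to Σ zᵢ(Kᵢ−1)/(1+V/F(Kᵢ−1)) = 0.
Feasibility: ΣzᵢKᵢ = 1.3123, Σzᵢ/Kᵢ = 1.6373 — both > 1, two phases present.
Newton iteration, V/F⁰ = 0.5:
  V/F = 0.5000: g = -0.06452, g' = -0.7011 → V/F = 0.4080
  V/F = 0.4080: g = -0.00156, g' = -0.6729 → V/F = 0.4057
Converged at V/F = 0.4057.
Compositions from xᵢ = zᵢ/(1+V/F(Kᵢ−1)), yᵢ = Kᵢxᵢ:
  n-butane: x = 0.1892, y = 0.4973
  acetaldehyde: x = 0.2931, y = 0.3500
  chloroform: x = 0.5176, y = 0.1527

V/F = 0.4057, x_n-butane = 0.1892, y_n-butane = 0.4973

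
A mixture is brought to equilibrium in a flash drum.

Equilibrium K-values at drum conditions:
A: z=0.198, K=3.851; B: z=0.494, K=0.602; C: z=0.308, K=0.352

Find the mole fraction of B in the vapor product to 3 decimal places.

y_B = 0.312

Rachford–Rice: g(ψ) = Σ zᵢ(Kᵢ−1)/(1+ψ(Kᵢ−1)) = 0.
Check two-phase: ΣzᵢKᵢ = 1.168 > 1 and Σzᵢ/Kᵢ = 1.747 > 1, so g(0) = 0.168 > 0 and g(1) = -0.747 < 0.
Iterate (Newton) starting at ψ = 0.5:
  ψ = 0.500: g = -0.3080, g' = -0.679 → ψ = 0.046
  ψ = 0.046: g = 0.0929, g' = -1.476 → ψ = 0.109
  ψ = 0.109: g = 0.0103, g' = -1.172 → ψ = 0.118
Converged at ψ = 0.118.
Compositions from xᵢ = zᵢ/(1+ψ(Kᵢ−1)), yᵢ = Kᵢxᵢ:
  A: x = 0.148, y = 0.571
  B: x = 0.518, y = 0.312
  C: x = 0.333, y = 0.117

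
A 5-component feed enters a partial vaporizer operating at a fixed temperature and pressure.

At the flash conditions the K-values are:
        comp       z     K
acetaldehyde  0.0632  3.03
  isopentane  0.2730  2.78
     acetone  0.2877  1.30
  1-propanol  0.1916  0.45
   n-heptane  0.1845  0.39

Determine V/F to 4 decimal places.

Material balance + equilibrium reduce to Σ zᵢ(Kᵢ−1)/(1+V/F(Kᵢ−1)) = 0.
Check two-phase: ΣzᵢKᵢ = 1.4826 > 1 and Σzᵢ/Kᵢ = 1.2392 > 1, so g(0) = 0.4826 > 0 and g(1) = -0.2392 < 0.
Iterate (Newton) starting at V/F = 0.5:
  V/F = 0.5000: g = 0.08855, g' = -0.5783 → V/F = 0.6531
  V/F = 0.6531: g = 0.00050, g' = -0.5821 → V/F = 0.6540
Converged at V/F = 0.6540.

V/F = 0.6540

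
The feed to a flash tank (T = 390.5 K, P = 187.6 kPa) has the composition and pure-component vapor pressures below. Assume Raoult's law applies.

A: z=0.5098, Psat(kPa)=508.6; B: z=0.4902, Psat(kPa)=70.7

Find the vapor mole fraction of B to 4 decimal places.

y_B = 0.2763

Raoult's law: Kᵢ = Pᵢˢᵃᵗ/P = Pᵢˢᵃᵗ/187.6.
  K_A = 508.6/187.6 = 2.711087, K_B = 70.7/187.6 = 0.376866
Rachford–Rice: g(ψ) = Σ zᵢ(Kᵢ−1)/(1+ψ(Kᵢ−1)) = 0.
g(0) = ΣzᵢKᵢ − 1 = 0.5669 and g(1) = 1 − Σzᵢ/Kᵢ = -0.4888, so a root lies in (0, 1).
Iterate (Newton) starting at ψ = 0.5:
  ψ = 0.5000: g = 0.02641, g' = -0.8351 → ψ = 0.5316
Converged at ψ = 0.5316.
Compositions from xᵢ = zᵢ/(1+ψ(Kᵢ−1)), yᵢ = Kᵢxᵢ:
  A: x = 0.2670, y = 0.7237
  B: x = 0.7330, y = 0.2763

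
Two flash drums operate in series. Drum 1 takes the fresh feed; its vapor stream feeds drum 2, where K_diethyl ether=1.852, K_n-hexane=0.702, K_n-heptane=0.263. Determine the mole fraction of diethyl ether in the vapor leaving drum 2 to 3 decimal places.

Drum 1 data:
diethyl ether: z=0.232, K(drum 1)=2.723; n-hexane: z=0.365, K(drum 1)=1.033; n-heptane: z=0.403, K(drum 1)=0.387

Drum 1:
Newton iteration, ψ₁⁰ = 0.5:
  ψ₁ = 0.500: g = -0.1296, g' = -0.514 → ψ₁ = 0.248
  ψ₁ = 0.248: g = 0.0008, g' = -0.549 → ψ₁ = 0.249
Converged at ψ₁ = 0.249.
Drum-1 compositions:
  diethyl ether: x = 0.162, y = 0.442
  n-hexane: x = 0.362, y = 0.374
  n-heptane: x = 0.476, y = 0.184
Drum-2 feed = drum-1 vapor: z₂ = (0.4419, 0.3740, 0.1841).
Drum 2:
Rachford–Rice: g(ψ₂) = Σ zᵢ(Kᵢ−1)/(1+ψ₂(Kᵢ−1)) = 0.
Feasibility: ΣzᵢKᵢ = 1.129, Σzᵢ/Kᵢ = 1.471 — both > 1, two phases present.
Newton iteration, ψ₂⁰ = 0.5:
  ψ₂ = 0.500: g = -0.0817, g' = -0.454 → ψ₂ = 0.320
  ψ₂ = 0.320: g = -0.0049, g' = -0.410 → ψ₂ = 0.308
Converged at ψ₂ = 0.308.
  diethyl ether: x = 0.350, y = 0.648
  n-hexane: x = 0.412, y = 0.289
  n-heptane: x = 0.238, y = 0.063

y_diethyl ether (drum 2) = 0.648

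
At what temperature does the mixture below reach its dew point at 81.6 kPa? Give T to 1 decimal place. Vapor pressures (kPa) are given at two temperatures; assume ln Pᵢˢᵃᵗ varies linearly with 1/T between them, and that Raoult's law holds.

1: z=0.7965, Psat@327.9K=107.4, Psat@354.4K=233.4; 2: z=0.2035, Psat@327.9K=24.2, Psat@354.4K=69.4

Dew-point temperature: Σzᵢ·P/Pᵢˢᵃᵗ(T) = 1. Interpolate ln Pᵢˢᵃᵗ = aᵢ + bᵢ/T.
  T = 327.9 K: ΣzᵢP/Pᵢˢᵃᵗ = 1.2913
  T = 354.4 K: ΣzᵢP/Pᵢˢᵃᵗ = 0.5177
  T = 341.1 K: ΣzᵢP/Pᵢˢᵃᵗ = 0.8027
  T = 334.5 K: ΣzᵢP/Pᵢˢᵃᵗ = 1.0127
  T = 337.8 K: ΣzᵢP/Pᵢˢᵃᵗ = 0.9005
  T = 336.1 K: ΣzᵢP/Pᵢˢᵃᵗ = 0.9563
Interpolating between 334.5 K and 336.1 K gives T ≈ 334.9 K.

T = 334.9 K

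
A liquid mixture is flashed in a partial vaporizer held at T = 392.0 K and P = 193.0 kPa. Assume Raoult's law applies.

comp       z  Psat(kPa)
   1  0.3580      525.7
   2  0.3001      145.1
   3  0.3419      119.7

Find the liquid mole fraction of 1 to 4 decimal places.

x_1 = 0.1576

Raoult's law: Kᵢ = Pᵢˢᵃᵗ/P = Pᵢˢᵃᵗ/193.0.
  K_1 = 525.7/193.0 = 2.723834, K_2 = 145.1/193.0 = 0.751813, K_3 = 119.7/193.0 = 0.620207
Material balance + equilibrium reduce to Σ zᵢ(Kᵢ−1)/(1+β(Kᵢ−1)) = 0.
Feasibility: ΣzᵢKᵢ = 1.4128, Σzᵢ/Kᵢ = 1.0819 — both > 1, two phases present.
Newton–Raphson from β = 0.5:
  β = 0.5000: g = 0.08613, g' = -0.4061 → β = 0.7121
  β = 0.7121: g = 0.00860, g' = -0.3343 → β = 0.7378
  β = 0.7378: g = 0.00007, g' = -0.3290 → β = 0.7380
Converged at β = 0.7380.
Compositions from xᵢ = zᵢ/(1+β(Kᵢ−1)), yᵢ = Kᵢxᵢ:
  1: x = 0.1576, y = 0.4292
  2: x = 0.3674, y = 0.2762
  3: x = 0.4751, y = 0.2946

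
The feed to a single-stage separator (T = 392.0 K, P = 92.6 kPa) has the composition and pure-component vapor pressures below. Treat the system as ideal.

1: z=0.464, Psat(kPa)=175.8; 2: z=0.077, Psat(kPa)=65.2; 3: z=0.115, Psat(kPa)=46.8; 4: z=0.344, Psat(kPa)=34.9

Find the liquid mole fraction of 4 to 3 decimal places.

x_4 = 0.406

Raoult's law: Kᵢ = Pᵢˢᵃᵗ/P = Pᵢˢᵃᵗ/92.6.
  K_1 = 175.8/92.6 = 1.89849, K_2 = 65.2/92.6 = 0.70410, K_3 = 46.8/92.6 = 0.50540, K_4 = 34.9/92.6 = 0.37689
Let β = V/F and solve Σ zᵢ(Kᵢ−1)/(1+β(Kᵢ−1)) = 0.
Check two-phase: ΣzᵢKᵢ = 1.123 > 1 and Σzᵢ/Kᵢ = 1.494 > 1, so g(0) = 0.123 > 0 and g(1) = -0.494 < 0.
Iterate (Newton) starting at β = 0.62:
  β = 0.620: g = -0.1915, g' = -0.578 → β = 0.289
  β = 0.289: g = -0.0216, g' = -0.481 → β = 0.244
Converged at β = 0.244.
Compositions from xᵢ = zᵢ/(1+β(Kᵢ−1)), yᵢ = Kᵢxᵢ:
  1: x = 0.381, y = 0.723
  2: x = 0.083, y = 0.058
  3: x = 0.131, y = 0.066
  4: x = 0.406, y = 0.153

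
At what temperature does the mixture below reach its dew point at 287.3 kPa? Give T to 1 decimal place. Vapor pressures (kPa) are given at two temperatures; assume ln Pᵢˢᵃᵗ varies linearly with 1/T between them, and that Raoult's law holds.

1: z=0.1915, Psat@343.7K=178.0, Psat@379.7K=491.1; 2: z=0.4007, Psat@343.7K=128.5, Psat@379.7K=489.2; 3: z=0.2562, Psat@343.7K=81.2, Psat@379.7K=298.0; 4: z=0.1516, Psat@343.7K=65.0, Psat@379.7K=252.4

T = 371.7 K

Dew-point temperature: Σzᵢ·P/Pᵢˢᵃᵗ(T) = 1. Interpolate ln Pᵢˢᵃᵗ = aᵢ + bᵢ/T.
  T = 343.7 K: ΣzᵢP/Pᵢˢᵃᵗ = 2.7815
  T = 379.7 K: ΣzᵢP/Pᵢˢᵃᵗ = 0.7669
  T = 361.7 K: ΣzᵢP/Pᵢˢᵃᵗ = 1.4125
  T = 370.7 K: ΣzᵢP/Pᵢˢᵃᵗ = 1.0327
  T = 375.2 K: ΣzᵢP/Pᵢˢᵃᵗ = 0.8883
  T = 372.9 K: ΣzᵢP/Pᵢˢᵃᵗ = 0.9590
Interpolating between 370.7 K and 372.9 K gives T ≈ 371.7 K.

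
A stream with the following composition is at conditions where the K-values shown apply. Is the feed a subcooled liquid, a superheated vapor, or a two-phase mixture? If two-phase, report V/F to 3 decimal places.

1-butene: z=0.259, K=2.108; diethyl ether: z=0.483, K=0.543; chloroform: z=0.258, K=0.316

subcooled liquid

ΣzᵢKᵢ = 0.890; Σzᵢ/Kᵢ = 1.829.
Since ΣzᵢKᵢ < 1 the mixture is below its bubble point — single liquid phase.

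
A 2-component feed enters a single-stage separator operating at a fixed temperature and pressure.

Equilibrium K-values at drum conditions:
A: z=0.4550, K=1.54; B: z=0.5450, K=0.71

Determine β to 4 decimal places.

Let β = V/F and solve Σ zᵢ(Kᵢ−1)/(1+β(Kᵢ−1)) = 0.
Check two-phase: ΣzᵢKᵢ = 1.0877 > 1 and Σzᵢ/Kᵢ = 1.0631 > 1, so g(0) = 0.0877 > 0 and g(1) = -0.0631 < 0.
Binary case is linear: z₁(K₁−1)(1+β(K₂−1)) + z₂(K₂−1)(1+β(K₁−1)) = 0
⇒ β = [z₁(K₁−1)+z₂(K₂−1)] / [−(K₁−1)(K₂−1)] = 0.08765/0.15660 = 0.5597

β = 0.5597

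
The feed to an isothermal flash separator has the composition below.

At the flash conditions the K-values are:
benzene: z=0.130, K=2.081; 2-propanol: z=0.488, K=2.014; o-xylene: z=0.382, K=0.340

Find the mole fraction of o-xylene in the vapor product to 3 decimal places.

y_o-xylene = 0.207

Let ψ = V/F and solve Σ zᵢ(Kᵢ−1)/(1+ψ(Kᵢ−1)) = 0.
Check two-phase: ΣzᵢKᵢ = 1.383 > 1 and Σzᵢ/Kᵢ = 1.428 > 1, so g(0) = 0.383 > 0 and g(1) = -0.428 < 0.
Newton–Raphson from ψ = 0.52:
  ψ = 0.520: g = 0.0301, g' = -0.663 → ψ = 0.565
Converged at ψ = 0.565.
Compositions from xᵢ = zᵢ/(1+ψ(Kᵢ−1)), yᵢ = Kᵢxᵢ:
  benzene: x = 0.081, y = 0.168
  2-propanol: x = 0.310, y = 0.625
  o-xylene: x = 0.609, y = 0.207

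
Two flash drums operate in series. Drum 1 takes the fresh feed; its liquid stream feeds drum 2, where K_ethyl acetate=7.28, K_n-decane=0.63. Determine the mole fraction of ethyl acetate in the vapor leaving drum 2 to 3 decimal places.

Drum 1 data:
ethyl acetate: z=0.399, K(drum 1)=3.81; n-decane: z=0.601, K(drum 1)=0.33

y_ethyl acetate (drum 2) = 0.405

Drum 1:
Binary case is linear: z₁(K₁−1)(1+ψ₁(K₂−1)) + z₂(K₂−1)(1+ψ₁(K₁−1)) = 0
⇒ ψ₁ = [z₁(K₁−1)+z₂(K₂−1)] / [−(K₁−1)(K₂−1)] = 0.7185/1.8827 = 0.382
Drum-1 compositions:
  ethyl acetate: x = 0.193, y = 0.734
  n-decane: x = 0.807, y = 0.266
Drum-2 feed = drum-1 liquid: z₂ = (0.1925, 0.8075).
Drum 2:
Rachford–Rice: g(ψ₂) = Σ zᵢ(Kᵢ−1)/(1+ψ₂(Kᵢ−1)) = 0.
g(0) = ΣzᵢKᵢ − 1 = 0.910 and g(1) = 1 − Σzᵢ/Kᵢ = -0.308, so a root lies in (0, 1).
Newton–Raphson from ψ₂ = 0.58:
  ψ₂ = 0.580: g = -0.1200, g' = -0.532 → ψ₂ = 0.354
  ψ₂ = 0.354: g = 0.0311, g' = -0.876 → ψ₂ = 0.390
  ψ₂ = 0.390: g = 0.0016, g' = -0.790 → ψ₂ = 0.392
Converged at ψ₂ = 0.392.
  ethyl acetate: x = 0.056, y = 0.405
  n-decane: x = 0.944, y = 0.595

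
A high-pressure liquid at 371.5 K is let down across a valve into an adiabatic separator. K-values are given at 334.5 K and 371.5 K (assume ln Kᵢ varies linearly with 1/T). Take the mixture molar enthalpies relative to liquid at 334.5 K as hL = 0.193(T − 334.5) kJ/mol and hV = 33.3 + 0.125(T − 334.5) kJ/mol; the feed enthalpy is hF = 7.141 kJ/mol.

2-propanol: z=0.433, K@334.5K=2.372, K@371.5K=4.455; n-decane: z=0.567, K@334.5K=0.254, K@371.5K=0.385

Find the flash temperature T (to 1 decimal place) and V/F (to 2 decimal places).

Adiabatic flash: solve Rachford–Rice at each trial T, then check hF = ψ·hV(T) + (1−ψ)·hL(T).
  T = 334.5 K: K = (2.372, 0.254), RR gives ψ = 0.167, H_out = 5.567 kJ/mol
  T = 371.5 K: K = (4.455, 0.385), RR gives ψ = 0.540, H_out = 23.763 kJ/mol
  T = 353.0 K: K = (3.305, 0.316), RR gives ψ = 0.387, H_out = 15.976 kJ/mol
  T = 343.8 K: K = (2.815, 0.284), RR gives ψ = 0.293, H_out = 11.355 kJ/mol
  T = 339.1 K: K = (2.585, 0.269), RR gives ψ = 0.234, H_out = 8.619 kJ/mol
  T = 336.8 K: K = (2.477, 0.261), RR gives ψ = 0.202, H_out = 7.147 kJ/mol
Linear interpolation between T = 334.5 (H_out = 5.567) and T = 336.8 (H_out = 7.147) on hF = 7.141 gives T ≈ 336.8 K, at which ψ = 0.20.

T = 336.8 K, V/F = 0.20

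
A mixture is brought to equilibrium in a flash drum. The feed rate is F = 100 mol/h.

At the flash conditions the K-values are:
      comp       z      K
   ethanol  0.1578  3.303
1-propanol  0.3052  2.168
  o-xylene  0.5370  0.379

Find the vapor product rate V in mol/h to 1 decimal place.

V = 38.5 mol/h

Newton–Raphson from V/F = 0.5:
  V/F = 0.5000: g = -0.08969, g' = -0.7824 → V/F = 0.3854
  V/F = 0.3854: g = -0.00002, g' = -0.7908 → V/F = 0.3853
Converged at V/F = 0.3853.
Then V = V/F·F = 0.3853·100 = 38.5 mol/h and L = F − V = 61.5 mol/h.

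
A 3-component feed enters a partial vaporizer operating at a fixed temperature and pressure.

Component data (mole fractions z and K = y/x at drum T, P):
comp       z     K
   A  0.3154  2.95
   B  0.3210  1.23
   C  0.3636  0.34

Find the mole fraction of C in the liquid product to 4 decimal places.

x_C = 0.5585

Iterate (Newton) starting at ψ = 0.5:
  ψ = 0.5000: g = 0.01945, g' = -0.6740 → ψ = 0.5289
  ψ = 0.5289: g = -0.00005, g' = -0.6779 → ψ = 0.5288
Converged at ψ = 0.5288.
Compositions from xᵢ = zᵢ/(1+ψ(Kᵢ−1)), yᵢ = Kᵢxᵢ:
  A: x = 0.1553, y = 0.4581
  B: x = 0.2862, y = 0.3520
  C: x = 0.5585, y = 0.1899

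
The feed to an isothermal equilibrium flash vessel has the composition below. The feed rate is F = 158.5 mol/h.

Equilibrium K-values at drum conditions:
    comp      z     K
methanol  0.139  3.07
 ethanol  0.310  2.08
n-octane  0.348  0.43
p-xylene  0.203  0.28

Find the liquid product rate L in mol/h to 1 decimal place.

L = 110.0 mol/h

Material balance + equilibrium reduce to Σ zᵢ(Kᵢ−1)/(1+ψ(Kᵢ−1)) = 0.
Check two-phase: ΣzᵢKᵢ = 1.278 > 1 and Σzᵢ/Kᵢ = 1.729 > 1, so g(0) = 0.278 > 0 and g(1) = -0.729 < 0.
Newton–Raphson from ψ = 0.5:
  ψ = 0.500: g = -0.1470, g' = -0.774 → ψ = 0.310
  ψ = 0.310: g = -0.0031, g' = -0.765 → ψ = 0.306
Converged at ψ = 0.306.
Then V = ψ·F = 0.3061·158.5 = 48.5 mol/h and L = F − V = 110.0 mol/h.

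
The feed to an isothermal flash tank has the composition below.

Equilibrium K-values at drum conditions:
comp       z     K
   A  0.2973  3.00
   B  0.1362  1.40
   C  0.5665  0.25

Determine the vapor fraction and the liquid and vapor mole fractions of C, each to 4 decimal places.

ψ = 0.1771, x_C = 0.6533, y_C = 0.1633

Rachford–Rice: g(ψ) = Σ zᵢ(Kᵢ−1)/(1+ψ(Kᵢ−1)) = 0.
Feasibility: ΣzᵢKᵢ = 1.2242, Σzᵢ/Kᵢ = 2.4624 — both > 1, two phases present.
Newton–Raphson from ψ = 0.5:
  ψ = 0.5000: g = -0.33710, g' = -1.1282 → ψ = 0.2012
  ψ = 0.2012: g = -0.02598, g' = -1.0653 → ψ = 0.1768
  ψ = 0.1768: g = 0.00031, g' = -1.0916 → ψ = 0.1771
Converged at ψ = 0.1771.
Compositions from xᵢ = zᵢ/(1+ψ(Kᵢ−1)), yᵢ = Kᵢxᵢ:
  A: x = 0.2195, y = 0.6586
  B: x = 0.1272, y = 0.1781
  C: x = 0.6533, y = 0.1633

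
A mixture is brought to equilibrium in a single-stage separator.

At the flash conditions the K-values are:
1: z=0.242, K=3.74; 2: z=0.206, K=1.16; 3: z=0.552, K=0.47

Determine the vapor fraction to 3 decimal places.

Newton iteration, ψ⁰ = 0.4:
  ψ = 0.400: g = -0.0239, g' = -0.668 → ψ = 0.364
  ψ = 0.364: g = 0.0005, g' = -0.698 → ψ = 0.365
Converged at ψ = 0.365.

ψ = 0.365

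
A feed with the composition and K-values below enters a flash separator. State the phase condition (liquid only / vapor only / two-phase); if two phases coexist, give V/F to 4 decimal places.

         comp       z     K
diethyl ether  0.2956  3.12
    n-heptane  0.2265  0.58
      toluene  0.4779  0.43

ΣzᵢKᵢ = 1.2591; Σzᵢ/Kᵢ = 1.5967.
Both exceed 1, so a two-phase solution exists.
Material balance + equilibrium reduce to Σ zᵢ(Kᵢ−1)/(1+ψ(Kᵢ−1)) = 0.
Newton iteration, ψ⁰ = 0.5:
  ψ = 0.5000: g = -0.19719, g' = -0.6808 → ψ = 0.2104
  ψ = 0.2104: g = 0.01953, g' = -0.8840 → ψ = 0.2325
  ψ = 0.2325: g = 0.00037, g' = -0.8516 → ψ = 0.2329
Converged at ψ = 0.2329.

two-phase, V/F = 0.2329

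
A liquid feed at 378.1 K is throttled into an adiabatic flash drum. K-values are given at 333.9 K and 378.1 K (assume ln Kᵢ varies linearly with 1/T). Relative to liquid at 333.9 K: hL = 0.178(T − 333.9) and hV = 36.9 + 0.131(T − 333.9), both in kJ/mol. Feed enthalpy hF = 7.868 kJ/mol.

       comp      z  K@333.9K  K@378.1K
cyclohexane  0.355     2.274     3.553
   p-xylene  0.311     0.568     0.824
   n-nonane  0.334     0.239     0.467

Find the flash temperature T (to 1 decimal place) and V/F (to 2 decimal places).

T = 341.2 K, V/F = 0.18

Adiabatic flash: solve Rachford–Rice at each trial T, then check hF = ψ·hV(T) + (1−ψ)·hL(T).
  T = 333.9 K: K = (2.274, 0.568, 0.239), RR gives ψ = 0.081, H_out = 2.983 kJ/mol
  T = 378.1 K: K = (3.553, 0.824, 0.467), RR gives ψ = 0.662, H_out = 30.912 kJ/mol
  T = 356.0 K: K = (2.882, 0.692, 0.341), RR gives ψ = 0.363, H_out = 16.945 kJ/mol
  T = 344.9 K: K = (2.568, 0.629, 0.287), RR gives ψ = 0.227, H_out = 10.232 kJ/mol
  T = 339.4 K: K = (2.419, 0.598, 0.262), RR gives ψ = 0.157, H_out = 6.726 kJ/mol
  T = 342.1 K: K = (2.492, 0.613, 0.274), RR gives ψ = 0.192, H_out = 8.471 kJ/mol
  T = 340.8 K: K = (2.457, 0.606, 0.268), RR gives ψ = 0.175, H_out = 7.637 kJ/mol
Linear interpolation between T = 340.8 (H_out = 7.637) and T = 342.1 (H_out = 8.471) on hF = 7.868 gives T ≈ 341.2 K, at which ψ = 0.18.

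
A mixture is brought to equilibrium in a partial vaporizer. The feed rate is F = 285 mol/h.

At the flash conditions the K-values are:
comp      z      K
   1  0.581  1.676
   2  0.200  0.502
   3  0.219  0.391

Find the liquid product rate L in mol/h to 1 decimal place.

L = 164.7 mol/h

Iterate (Newton) starting at β = 0.31:
  β = 0.310: g = 0.0425, g' = -0.374 → β = 0.424
  β = 0.424: g = -0.0006, g' = -0.388 → β = 0.422
Converged at β = 0.422.
Then V = β·F = 0.4219·285 = 120.3 mol/h and L = F − V = 164.7 mol/h.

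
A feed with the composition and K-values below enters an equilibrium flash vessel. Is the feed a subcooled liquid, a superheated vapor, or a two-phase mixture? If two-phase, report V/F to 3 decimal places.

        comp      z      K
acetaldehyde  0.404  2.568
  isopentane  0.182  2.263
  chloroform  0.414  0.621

ΣzᵢKᵢ = 1.706; Σzᵢ/Kᵢ = 0.904.
Since Σzᵢ/Kᵢ < 1 the mixture is above its dew point — single vapor phase.

superheated vapor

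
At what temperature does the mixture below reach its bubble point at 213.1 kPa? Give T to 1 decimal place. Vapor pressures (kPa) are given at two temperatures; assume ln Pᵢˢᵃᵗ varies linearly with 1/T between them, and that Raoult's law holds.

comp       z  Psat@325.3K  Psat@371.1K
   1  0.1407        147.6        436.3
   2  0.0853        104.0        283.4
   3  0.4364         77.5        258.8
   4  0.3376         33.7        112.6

T = 366.4 K

Bubble-point temperature: ΣzᵢPᵢˢᵃᵗ(T) = P. Interpolate ln Pᵢˢᵃᵗ = aᵢ + bᵢ/T.
  T = 325.3 K: ΣzᵢPᵢˢᵃᵗ = 74.84 kPa
  T = 371.1 K: ΣzᵢPᵢˢᵃᵗ = 236.52 kPa
  T = 348.2 K: ΣzᵢPᵢˢᵃᵗ = 138.08 kPa
  T = 359.6 K: ΣzᵢPᵢˢᵃᵗ = 182.03 kPa
  T = 365.4 K: ΣzᵢPᵢˢᵃᵗ = 208.15 kPa
  T = 368.2 K: ΣzᵢPᵢˢᵃᵗ = 221.74 kPa
Interpolating between 365.4 K and 368.2 K gives T ≈ 366.4 K.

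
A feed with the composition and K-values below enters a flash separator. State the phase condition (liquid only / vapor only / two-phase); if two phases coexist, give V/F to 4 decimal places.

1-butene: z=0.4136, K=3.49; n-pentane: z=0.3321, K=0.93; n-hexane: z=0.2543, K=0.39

ΣzᵢKᵢ = 1.8515; Σzᵢ/Kᵢ = 1.1277.
Both exceed 1, so a two-phase solution exists.
Rachford–Rice: g(ψ) = Σ zᵢ(Kᵢ−1)/(1+ψ(Kᵢ−1)) = 0.
Newton–Raphson from ψ = 0.5:
  ψ = 0.5000: g = 0.21145, g' = -0.7064 → ψ = 0.7993
  ψ = 0.7993: g = 0.01705, g' = -0.6490 → ψ = 0.8256
  ψ = 0.8256: g = -0.00014, g' = -0.6605 → ψ = 0.8254
Converged at ψ = 0.8254.

two-phase, V/F = 0.8254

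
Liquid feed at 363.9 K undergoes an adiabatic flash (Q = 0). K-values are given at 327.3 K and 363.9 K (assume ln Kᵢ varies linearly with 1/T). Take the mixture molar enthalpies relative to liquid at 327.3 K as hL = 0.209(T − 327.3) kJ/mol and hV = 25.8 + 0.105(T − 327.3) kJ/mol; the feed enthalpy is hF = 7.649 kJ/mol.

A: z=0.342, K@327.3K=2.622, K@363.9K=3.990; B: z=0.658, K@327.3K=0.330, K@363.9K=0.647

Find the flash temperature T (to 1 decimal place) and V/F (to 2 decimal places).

T = 336.7 K, V/F = 0.23

Adiabatic flash: solve Rachford–Rice at each trial T, then check hF = ψ·hV(T) + (1−ψ)·hL(T).
  T = 327.3 K: K = (2.622, 0.330), RR gives ψ = 0.105, H_out = 2.703 kJ/mol
  T = 363.9 K: K = (3.990, 0.647), RR gives ψ = 0.749, H_out = 24.118 kJ/mol
  T = 345.6 K: K = (3.271, 0.470), RR gives ψ = 0.356, H_out = 12.331 kJ/mol
  T = 336.5 K: K = (2.939, 0.396), RR gives ψ = 0.227, H_out = 7.565 kJ/mol
  T = 341.1 K: K = (3.104, 0.433), RR gives ψ = 0.290, H_out = 9.953 kJ/mol
  T = 338.8 K: K = (3.021, 0.414), RR gives ψ = 0.258, H_out = 8.757 kJ/mol
Linear interpolation between T = 336.5 (H_out = 7.565) and T = 338.8 (H_out = 8.757) on hF = 7.649 gives T ≈ 336.7 K, at which ψ = 0.23.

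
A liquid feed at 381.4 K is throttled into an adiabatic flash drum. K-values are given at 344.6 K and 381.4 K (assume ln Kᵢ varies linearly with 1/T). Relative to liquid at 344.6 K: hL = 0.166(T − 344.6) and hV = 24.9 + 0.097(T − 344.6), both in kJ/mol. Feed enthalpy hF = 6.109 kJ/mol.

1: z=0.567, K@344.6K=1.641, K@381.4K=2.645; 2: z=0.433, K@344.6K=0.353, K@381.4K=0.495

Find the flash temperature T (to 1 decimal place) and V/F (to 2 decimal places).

T = 345.9 K, V/F = 0.24

Adiabatic flash: solve Rachford–Rice at each trial T, then check hF = ψ·hV(T) + (1−ψ)·hL(T).
  T = 344.6 K: K = (1.641, 0.353), RR gives ψ = 0.201, H_out = 5.001 kJ/mol
  T = 381.4 K: K = (2.645, 0.495), RR gives ψ = 0.860, H_out = 25.329 kJ/mol
  T = 363.0 K: K = (2.109, 0.422), RR gives ψ = 0.590, H_out = 16.991 kJ/mol
  T = 353.8 K: K = (1.866, 0.387), RR gives ψ = 0.425, H_out = 11.831 kJ/mol
  T = 349.2 K: K = (1.752, 0.370), RR gives ψ = 0.323, H_out = 8.713 kJ/mol
  T = 346.9 K: K = (1.696, 0.361), RR gives ψ = 0.265, H_out = 6.947 kJ/mol
Linear interpolation between T = 344.6 (H_out = 5.001) and T = 346.9 (H_out = 6.947) on hF = 6.109 gives T ≈ 345.9 K, at which ψ = 0.24.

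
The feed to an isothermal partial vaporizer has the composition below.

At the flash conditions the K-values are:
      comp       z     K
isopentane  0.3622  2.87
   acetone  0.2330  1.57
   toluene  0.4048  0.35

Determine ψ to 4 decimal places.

ψ = 0.5831

Material balance + equilibrium reduce to Σ zᵢ(Kᵢ−1)/(1+ψ(Kᵢ−1)) = 0.
g(0) = ΣzᵢKᵢ − 1 = 0.5470 and g(1) = 1 − Σzᵢ/Kᵢ = -0.4312, so a root lies in (0, 1).
Iterate (Newton) starting at ψ = 0.39:
  ψ = 0.3900: g = 0.14785, g' = -0.7811 → ψ = 0.5793
  ψ = 0.5793: g = 0.00294, g' = -0.7746 → ψ = 0.5831
Converged at ψ = 0.5831.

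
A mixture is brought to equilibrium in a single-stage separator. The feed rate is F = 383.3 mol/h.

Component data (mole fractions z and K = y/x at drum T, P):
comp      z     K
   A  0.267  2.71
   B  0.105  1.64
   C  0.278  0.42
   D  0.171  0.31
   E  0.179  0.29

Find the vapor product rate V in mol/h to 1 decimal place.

Rachford–Rice: g(β) = Σ zᵢ(Kᵢ−1)/(1+β(Kᵢ−1)) = 0.
Check two-phase: ΣzᵢKᵢ = 1.117 > 1 and Σzᵢ/Kᵢ = 1.993 > 1, so g(0) = 0.117 > 0 and g(1) = -0.993 < 0.
Newton–Raphson from β = 0.5:
  β = 0.500: g = -0.3072, g' = -0.844 → β = 0.136
  β = 0.136: g = -0.0136, g' = -0.870 → β = 0.120
Converged at β = 0.120.
Then V = β·F = 0.1204·383.3 = 46.2 mol/h and L = F − V = 337.1 mol/h.

V = 46.2 mol/h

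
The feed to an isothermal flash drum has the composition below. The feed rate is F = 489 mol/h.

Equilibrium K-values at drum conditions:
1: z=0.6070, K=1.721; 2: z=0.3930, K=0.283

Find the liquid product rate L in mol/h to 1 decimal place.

Binary case is linear: z₁(K₁−1)(1+β(K₂−1)) + z₂(K₂−1)(1+β(K₁−1)) = 0
⇒ β = [z₁(K₁−1)+z₂(K₂−1)] / [−(K₁−1)(K₂−1)] = 0.15587/0.51696 = 0.3015
Then V = β·F = 0.3015·489 = 147.4 mol/h and L = F − V = 341.6 mol/h.

L = 341.6 mol/h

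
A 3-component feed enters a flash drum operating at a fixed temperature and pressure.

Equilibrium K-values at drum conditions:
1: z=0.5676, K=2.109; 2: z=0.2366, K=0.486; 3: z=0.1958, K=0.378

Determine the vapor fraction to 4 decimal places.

ψ = 0.6136

Material balance + equilibrium reduce to Σ zᵢ(Kᵢ−1)/(1+ψ(Kᵢ−1)) = 0.
Check two-phase: ΣzᵢKᵢ = 1.3861 > 1 and Σzᵢ/Kᵢ = 1.2740 > 1, so g(0) = 0.3861 > 0 and g(1) = -0.2740 < 0.
Newton iteration, ψ⁰ = 0.5:
  ψ = 0.5000: g = 0.06450, g' = -0.5617 → ψ = 0.6148
  ψ = 0.6148: g = -0.00073, g' = -0.5790 → ψ = 0.6136
Converged at ψ = 0.6136.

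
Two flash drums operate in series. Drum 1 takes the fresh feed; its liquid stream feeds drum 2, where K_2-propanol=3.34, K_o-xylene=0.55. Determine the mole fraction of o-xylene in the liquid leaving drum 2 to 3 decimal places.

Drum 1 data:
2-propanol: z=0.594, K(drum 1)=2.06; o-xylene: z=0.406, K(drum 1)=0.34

x_o-xylene (drum 2) = 0.839

Drum 1:
Newton–Raphson from ψ₁ = 0.5:
  ψ₁ = 0.500: g = 0.0116, g' = -0.679 → ψ₁ = 0.517
Converged at ψ₁ = 0.517.
Drum-1 compositions:
  2-propanol: x = 0.384, y = 0.790
  o-xylene: x = 0.616, y = 0.210
Drum-2 feed = drum-1 liquid: z₂ = (0.3837, 0.6163).
Drum 2:
Material balance + equilibrium reduce to Σ zᵢ(Kᵢ−1)/(1+ψ₂(Kᵢ−1)) = 0.
Check two-phase: ΣzᵢKᵢ = 1.621 > 1 and Σzᵢ/Kᵢ = 1.235 > 1, so g(0) = 0.621 > 0 and g(1) = -0.235 < 0.
Binary case is linear: z₁(K₁−1)(1+ψ₂(K₂−1)) + z₂(K₂−1)(1+ψ₂(K₁−1)) = 0
⇒ ψ₂ = [z₁(K₁−1)+z₂(K₂−1)] / [−(K₁−1)(K₂−1)] = 0.6206/1.0530 = 0.589
  2-propanol: x = 0.161, y = 0.539
  o-xylene: x = 0.839, y = 0.461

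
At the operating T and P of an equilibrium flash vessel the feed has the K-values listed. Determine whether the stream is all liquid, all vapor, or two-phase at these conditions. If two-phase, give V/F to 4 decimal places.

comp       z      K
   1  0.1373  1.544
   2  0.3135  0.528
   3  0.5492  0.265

ΣzᵢKᵢ = 0.5231; Σzᵢ/Kᵢ = 2.7551.
Since ΣzᵢKᵢ < 1 the mixture is below its bubble point — single liquid phase.

all liquid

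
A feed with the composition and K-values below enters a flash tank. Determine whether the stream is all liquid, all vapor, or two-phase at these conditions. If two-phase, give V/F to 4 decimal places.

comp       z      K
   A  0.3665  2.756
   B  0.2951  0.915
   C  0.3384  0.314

two-phase, V/F = 0.4465

ΣzᵢKᵢ = 1.3863; Σzᵢ/Kᵢ = 1.5332.
Both exceed 1, so a two-phase solution exists.
Material balance + equilibrium reduce to Σ zᵢ(Kᵢ−1)/(1+ψ(Kᵢ−1)) = 0.
Iterate (Newton) starting at ψ = 0.37:
  ψ = 0.3700: g = 0.05311, g' = -0.7035 → ψ = 0.4455
  ψ = 0.4455: g = 0.00072, g' = -0.6883 → ψ = 0.4465
Converged at ψ = 0.4465.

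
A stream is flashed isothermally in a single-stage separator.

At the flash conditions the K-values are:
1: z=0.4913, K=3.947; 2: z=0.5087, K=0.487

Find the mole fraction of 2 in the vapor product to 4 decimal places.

y_2 = 0.4148

Material balance + equilibrium reduce to Σ zᵢ(Kᵢ−1)/(1+ψ(Kᵢ−1)) = 0.
Feasibility: ΣzᵢKᵢ = 2.1869, Σzᵢ/Kᵢ = 1.1690 — both > 1, two phases present.
Iterate (Newton) starting at ψ = 0.68:
  ψ = 0.6800: g = 0.08122, g' = -0.7886 → ψ = 0.7830
  ψ = 0.7830: g = 0.00160, g' = -0.7640 → ψ = 0.7851
Converged at ψ = 0.7851.
Compositions from xᵢ = zᵢ/(1+ψ(Kᵢ−1)), yᵢ = Kᵢxᵢ:
  1: x = 0.1483, y = 0.5852
  2: x = 0.8517, y = 0.4148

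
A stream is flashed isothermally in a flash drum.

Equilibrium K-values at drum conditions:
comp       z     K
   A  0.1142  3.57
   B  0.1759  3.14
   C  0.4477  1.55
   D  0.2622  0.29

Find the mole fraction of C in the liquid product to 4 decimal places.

Newton–Raphson from ψ = 0.49:
  ψ = 0.4900: g = 0.22213, g' = -0.7346 → ψ = 0.7924
  ψ = 0.7924: g = -0.01782, g' = -0.9492 → ψ = 0.7736
  ψ = 0.7736: g = -0.00032, g' = -0.9160 → ψ = 0.7733
Converged at ψ = 0.7733.
Compositions from xᵢ = zᵢ/(1+ψ(Kᵢ−1)), yᵢ = Kᵢxᵢ:
  A: x = 0.0382, y = 0.1365
  B: x = 0.0663, y = 0.2080
  C: x = 0.3141, y = 0.4869
  D: x = 0.5814, y = 0.1686

x_C = 0.3141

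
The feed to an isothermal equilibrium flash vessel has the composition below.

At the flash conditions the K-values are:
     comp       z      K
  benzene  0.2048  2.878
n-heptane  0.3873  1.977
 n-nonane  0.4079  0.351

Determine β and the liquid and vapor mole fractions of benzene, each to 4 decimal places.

Material balance + equilibrium reduce to Σ zᵢ(Kᵢ−1)/(1+β(Kᵢ−1)) = 0.
Feasibility: ΣzᵢKᵢ = 1.4983, Σzᵢ/Kᵢ = 1.4292 — both > 1, two phases present.
Iterate (Newton) starting at β = 0.65:
  β = 0.6500: g = -0.05327, g' = -0.7988 → β = 0.5833
  β = 0.5833: g = -0.00142, g' = -0.7594 → β = 0.5814
Converged at β = 0.5814.
Compositions from xᵢ = zᵢ/(1+β(Kᵢ−1)), yᵢ = Kᵢxᵢ:
  benzene: x = 0.0979, y = 0.2818
  n-heptane: x = 0.2470, y = 0.4883
  n-nonane: x = 0.6551, y = 0.2299

β = 0.5814, x_benzene = 0.0979, y_benzene = 0.2818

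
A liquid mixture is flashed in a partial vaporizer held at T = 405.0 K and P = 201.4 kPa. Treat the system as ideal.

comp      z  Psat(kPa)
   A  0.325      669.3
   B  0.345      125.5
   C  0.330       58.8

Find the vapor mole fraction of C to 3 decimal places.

Raoult's law: Kᵢ = Pᵢˢᵃᵗ/P = Pᵢˢᵃᵗ/201.4.
  K_A = 669.3/201.4 = 3.32324, K_B = 125.5/201.4 = 0.62314, K_C = 58.8/201.4 = 0.29196
Rachford–Rice: g(V/F) = Σ zᵢ(Kᵢ−1)/(1+V/F(Kᵢ−1)) = 0.
Check two-phase: ΣzᵢKᵢ = 1.391 > 1 and Σzᵢ/Kᵢ = 1.782 > 1, so g(0) = 0.391 > 0 and g(1) = -0.782 < 0.
Newton–Raphson from V/F = 0.5:
  V/F = 0.500: g = -0.1726, g' = -0.846 → V/F = 0.296
  V/F = 0.296: g = 0.0054, g' = -0.943 → V/F = 0.302
Converged at V/F = 0.302.
Compositions from xᵢ = zᵢ/(1+V/F(Kᵢ−1)), yᵢ = Kᵢxᵢ:
  A: x = 0.191, y = 0.635
  B: x = 0.389, y = 0.243
  C: x = 0.420, y = 0.123

y_C = 0.123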